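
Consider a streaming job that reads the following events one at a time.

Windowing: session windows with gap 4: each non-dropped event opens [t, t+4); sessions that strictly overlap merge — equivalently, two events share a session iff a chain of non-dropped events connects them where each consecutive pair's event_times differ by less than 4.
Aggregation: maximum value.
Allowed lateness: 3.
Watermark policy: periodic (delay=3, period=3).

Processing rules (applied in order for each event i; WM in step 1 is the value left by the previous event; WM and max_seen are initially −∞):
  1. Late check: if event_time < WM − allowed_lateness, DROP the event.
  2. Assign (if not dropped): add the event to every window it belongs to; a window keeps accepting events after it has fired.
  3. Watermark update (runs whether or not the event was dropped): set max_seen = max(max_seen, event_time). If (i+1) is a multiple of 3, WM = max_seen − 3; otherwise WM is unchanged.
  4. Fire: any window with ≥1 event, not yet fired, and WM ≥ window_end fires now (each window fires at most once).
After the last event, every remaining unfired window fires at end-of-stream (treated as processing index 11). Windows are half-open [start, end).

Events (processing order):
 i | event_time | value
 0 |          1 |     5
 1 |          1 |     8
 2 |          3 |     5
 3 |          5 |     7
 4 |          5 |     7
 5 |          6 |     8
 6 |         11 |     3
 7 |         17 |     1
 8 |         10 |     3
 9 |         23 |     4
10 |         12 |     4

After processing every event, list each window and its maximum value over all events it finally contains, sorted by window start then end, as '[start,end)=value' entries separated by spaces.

[1,10)=8 [10,16)=4 [17,21)=1 [23,27)=4

i=0 t=1 v=5: → [1,5); WM=−∞
i=1 t=1 v=8: → [1,5); WM=−∞
i=2 t=3 v=5: → [1,7); WM=0
i=3 t=5 v=7: → [1,9); WM=0
i=4 t=5 v=7: → [1,9); WM=0
i=5 t=6 v=8: → [1,10); WM=3
i=6 t=11 v=3: → [11,15); WM=3
i=7 t=17 v=1: → [17,21); WM=3
i=8 t=10 v=3: → [10,15); WM=14
i=9 t=23 v=4: → [23,27); WM=14
i=10 t=12 v=4: → [10,16); WM=14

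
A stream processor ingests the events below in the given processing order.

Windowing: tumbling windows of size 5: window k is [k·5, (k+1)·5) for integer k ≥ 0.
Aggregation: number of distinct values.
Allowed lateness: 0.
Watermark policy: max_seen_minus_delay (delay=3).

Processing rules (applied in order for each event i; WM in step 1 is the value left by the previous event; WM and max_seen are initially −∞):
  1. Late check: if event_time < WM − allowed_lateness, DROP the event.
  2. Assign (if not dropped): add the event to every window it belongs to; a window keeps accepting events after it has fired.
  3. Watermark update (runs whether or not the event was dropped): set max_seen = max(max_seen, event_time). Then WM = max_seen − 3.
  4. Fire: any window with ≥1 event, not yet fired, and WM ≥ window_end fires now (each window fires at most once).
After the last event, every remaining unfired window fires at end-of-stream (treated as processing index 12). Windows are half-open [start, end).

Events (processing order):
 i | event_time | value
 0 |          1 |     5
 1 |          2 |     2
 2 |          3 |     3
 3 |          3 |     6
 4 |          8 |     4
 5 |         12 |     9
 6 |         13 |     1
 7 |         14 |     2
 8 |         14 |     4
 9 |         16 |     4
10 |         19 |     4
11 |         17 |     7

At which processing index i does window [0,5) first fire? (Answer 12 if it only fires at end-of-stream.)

i=0 t=1 v=5: → [0,5); WM=-2
i=1 t=2 v=2: → [0,5); WM=-1
i=2 t=3 v=3: → [0,5); WM=0
i=3 t=3 v=6: → [0,5); WM=0
i=4 t=8 v=4: → [5,10); WM=5; [0,5) fires=4
i=5 t=12 v=9: → [10,15); WM=9
i=6 t=13 v=1: → [10,15); WM=10; [5,10) fires=1
i=7 t=14 v=2: → [10,15); WM=11
i=8 t=14 v=4: → [10,15); WM=11
i=9 t=16 v=4: → [15,20); WM=13
i=10 t=19 v=4: → [15,20); WM=16; [10,15) fires=4
i=11 t=17 v=7: → [15,20); WM=16

4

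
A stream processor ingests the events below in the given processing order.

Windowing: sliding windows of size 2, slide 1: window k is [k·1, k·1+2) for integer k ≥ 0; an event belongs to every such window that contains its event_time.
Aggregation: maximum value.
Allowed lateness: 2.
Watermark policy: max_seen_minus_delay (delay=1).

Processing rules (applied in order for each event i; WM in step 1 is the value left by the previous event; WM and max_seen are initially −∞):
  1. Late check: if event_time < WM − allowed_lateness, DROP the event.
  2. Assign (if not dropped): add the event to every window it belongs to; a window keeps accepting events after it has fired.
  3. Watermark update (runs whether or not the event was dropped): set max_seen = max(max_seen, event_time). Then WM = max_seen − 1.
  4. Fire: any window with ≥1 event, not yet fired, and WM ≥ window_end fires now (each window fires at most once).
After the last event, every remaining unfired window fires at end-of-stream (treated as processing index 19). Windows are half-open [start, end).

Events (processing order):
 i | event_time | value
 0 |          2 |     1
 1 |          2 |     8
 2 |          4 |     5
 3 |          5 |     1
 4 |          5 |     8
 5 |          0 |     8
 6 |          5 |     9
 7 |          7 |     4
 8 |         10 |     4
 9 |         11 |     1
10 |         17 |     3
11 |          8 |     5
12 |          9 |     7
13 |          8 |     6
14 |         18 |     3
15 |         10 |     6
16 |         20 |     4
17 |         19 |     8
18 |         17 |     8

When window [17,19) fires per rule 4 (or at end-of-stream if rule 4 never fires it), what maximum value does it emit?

i=0 t=2 v=1: → [2,4),[1,3); WM=1
i=1 t=2 v=8: → [2,4),[1,3); WM=1
i=2 t=4 v=5: → [4,6),[3,5); WM=3; [1,3) fires=8
i=3 t=5 v=1: → [5,7),[4,6); WM=4; [2,4) fires=8
i=4 t=5 v=8: → [5,7),[4,6); WM=4
i=5 t=0 v=8: DROP (t<4-2); WM=4
i=6 t=5 v=9: → [5,7),[4,6); WM=4
i=7 t=7 v=4: → [7,9),[6,8); WM=6; [3,5) fires=5 [4,6) fires=9
i=8 t=10 v=4: → [10,12),[9,11); WM=9; [5,7) fires=9 [6,8) fires=4 [7,9) fires=4
i=9 t=11 v=1: → [11,13),[10,12); WM=10
i=10 t=17 v=3: → [17,19),[16,18); WM=16; [9,11) fires=4 [10,12) fires=4 [11,13) fires=1
i=11 t=8 v=5: DROP (t<16-2); WM=16
i=12 t=9 v=7: DROP (t<16-2); WM=16
i=13 t=8 v=6: DROP (t<16-2); WM=16
i=14 t=18 v=3: → [18,20),[17,19); WM=17
i=15 t=10 v=6: DROP (t<17-2); WM=17
i=16 t=20 v=4: → [20,22),[19,21); WM=19; [16,18) fires=3 [17,19) fires=3
i=17 t=19 v=8: → [19,21),[18,20); WM=19
i=18 t=17 v=8: → [17,19),[16,18); WM=19

3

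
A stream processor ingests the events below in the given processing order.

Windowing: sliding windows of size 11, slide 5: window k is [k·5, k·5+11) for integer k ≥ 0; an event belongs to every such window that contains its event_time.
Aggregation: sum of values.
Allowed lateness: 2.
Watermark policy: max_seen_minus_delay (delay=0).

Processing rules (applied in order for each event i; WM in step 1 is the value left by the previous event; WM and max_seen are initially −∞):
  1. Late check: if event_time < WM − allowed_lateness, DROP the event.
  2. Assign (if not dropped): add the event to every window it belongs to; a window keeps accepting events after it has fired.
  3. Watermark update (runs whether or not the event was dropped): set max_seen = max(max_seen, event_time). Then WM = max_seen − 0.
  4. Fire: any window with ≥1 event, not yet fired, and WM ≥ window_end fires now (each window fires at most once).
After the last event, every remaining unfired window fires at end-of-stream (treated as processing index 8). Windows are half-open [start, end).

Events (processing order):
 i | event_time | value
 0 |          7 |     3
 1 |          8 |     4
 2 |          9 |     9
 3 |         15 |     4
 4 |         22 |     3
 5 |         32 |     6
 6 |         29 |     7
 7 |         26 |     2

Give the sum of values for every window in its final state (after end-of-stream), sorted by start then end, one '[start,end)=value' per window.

i=0 t=7 v=3: → [5,16),[0,11); WM=7
i=1 t=8 v=4: → [5,16),[0,11); WM=8
i=2 t=9 v=9: → [5,16),[0,11); WM=9
i=3 t=15 v=4: → [15,26),[10,21),[5,16); WM=15; [0,11) fires=16
i=4 t=22 v=3: → [20,31),[15,26); WM=22; [5,16) fires=20 [10,21) fires=4
i=5 t=32 v=6: → [30,41),[25,36); WM=32; [15,26) fires=7 [20,31) fires=3
i=6 t=29 v=7: DROP (t<32-2); WM=32
i=7 t=26 v=2: DROP (t<32-2); WM=32

[0,11)=16 [5,16)=20 [10,21)=4 [15,26)=7 [20,31)=3 [25,36)=6 [30,41)=6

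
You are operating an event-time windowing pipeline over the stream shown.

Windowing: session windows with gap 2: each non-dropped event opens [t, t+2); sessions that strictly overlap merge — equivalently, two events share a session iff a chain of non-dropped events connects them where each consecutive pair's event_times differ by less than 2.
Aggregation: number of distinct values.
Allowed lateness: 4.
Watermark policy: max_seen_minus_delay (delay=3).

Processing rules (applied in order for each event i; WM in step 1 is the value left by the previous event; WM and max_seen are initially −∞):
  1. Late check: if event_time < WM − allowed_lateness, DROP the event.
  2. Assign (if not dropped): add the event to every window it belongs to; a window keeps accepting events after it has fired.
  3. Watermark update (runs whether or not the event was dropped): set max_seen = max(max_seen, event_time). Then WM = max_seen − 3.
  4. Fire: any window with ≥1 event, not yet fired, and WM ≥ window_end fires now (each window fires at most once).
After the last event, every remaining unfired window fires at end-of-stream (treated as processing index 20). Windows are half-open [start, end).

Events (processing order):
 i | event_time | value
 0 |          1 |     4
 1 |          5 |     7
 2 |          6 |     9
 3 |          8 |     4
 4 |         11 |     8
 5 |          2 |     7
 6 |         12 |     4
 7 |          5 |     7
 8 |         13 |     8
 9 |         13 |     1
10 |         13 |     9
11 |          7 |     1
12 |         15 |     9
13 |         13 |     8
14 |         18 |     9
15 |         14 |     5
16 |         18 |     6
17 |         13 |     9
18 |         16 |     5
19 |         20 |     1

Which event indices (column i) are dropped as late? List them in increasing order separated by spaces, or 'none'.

i=0 t=1 v=4: → [1,3); WM=-2
i=1 t=5 v=7: → [5,7); WM=2
i=2 t=6 v=9: → [5,8); WM=3
i=3 t=8 v=4: → [8,10); WM=5
i=4 t=11 v=8: → [11,13); WM=8
i=5 t=2 v=7: DROP (t<8-4); WM=8
i=6 t=12 v=4: → [11,14); WM=9
i=7 t=5 v=7: → [5,8); WM=9
i=8 t=13 v=8: → [11,15); WM=10
i=9 t=13 v=1: → [11,15); WM=10
i=10 t=13 v=9: → [11,15); WM=10
i=11 t=7 v=1: → [5,10); WM=10
i=12 t=15 v=9: → [15,17); WM=12
i=13 t=13 v=8: → [11,15); WM=12
i=14 t=18 v=9: → [18,20); WM=15
i=15 t=14 v=5: → [11,17); WM=15
i=16 t=18 v=6: → [18,20); WM=15
i=17 t=13 v=9: → [11,17); WM=15
i=18 t=16 v=5: → [11,18); WM=15
i=19 t=20 v=1: → [20,22); WM=17

5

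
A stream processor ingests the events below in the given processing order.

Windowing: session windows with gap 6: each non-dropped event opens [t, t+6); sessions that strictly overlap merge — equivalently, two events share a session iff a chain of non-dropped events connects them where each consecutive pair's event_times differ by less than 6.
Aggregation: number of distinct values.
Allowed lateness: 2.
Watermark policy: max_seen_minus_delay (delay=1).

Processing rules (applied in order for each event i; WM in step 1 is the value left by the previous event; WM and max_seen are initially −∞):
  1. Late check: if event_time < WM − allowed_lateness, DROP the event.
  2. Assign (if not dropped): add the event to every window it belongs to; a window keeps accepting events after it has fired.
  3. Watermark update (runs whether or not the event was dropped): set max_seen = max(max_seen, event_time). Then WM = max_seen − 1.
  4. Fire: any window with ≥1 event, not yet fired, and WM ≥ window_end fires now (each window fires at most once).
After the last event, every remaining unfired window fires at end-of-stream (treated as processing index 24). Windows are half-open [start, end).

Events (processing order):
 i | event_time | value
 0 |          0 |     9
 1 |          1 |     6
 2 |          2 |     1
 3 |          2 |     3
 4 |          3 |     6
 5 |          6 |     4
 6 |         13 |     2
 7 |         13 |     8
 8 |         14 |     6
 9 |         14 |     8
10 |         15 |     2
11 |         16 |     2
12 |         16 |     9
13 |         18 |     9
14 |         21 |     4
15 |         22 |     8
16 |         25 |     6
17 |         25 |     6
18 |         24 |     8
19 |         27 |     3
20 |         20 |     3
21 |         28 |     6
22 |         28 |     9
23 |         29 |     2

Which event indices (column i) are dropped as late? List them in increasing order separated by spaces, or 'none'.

i=0 t=0 v=9: → [0,6); WM=-1
i=1 t=1 v=6: → [0,7); WM=0
i=2 t=2 v=1: → [0,8); WM=1
i=3 t=2 v=3: → [0,8); WM=1
i=4 t=3 v=6: → [0,9); WM=2
i=5 t=6 v=4: → [0,12); WM=5
i=6 t=13 v=2: → [13,19); WM=12
i=7 t=13 v=8: → [13,19); WM=12
i=8 t=14 v=6: → [13,20); WM=13
i=9 t=14 v=8: → [13,20); WM=13
i=10 t=15 v=2: → [13,21); WM=14
i=11 t=16 v=2: → [13,22); WM=15
i=12 t=16 v=9: → [13,22); WM=15
i=13 t=18 v=9: → [13,24); WM=17
i=14 t=21 v=4: → [13,27); WM=20
i=15 t=22 v=8: → [13,28); WM=21
i=16 t=25 v=6: → [13,31); WM=24
i=17 t=25 v=6: → [13,31); WM=24
i=18 t=24 v=8: → [13,31); WM=24
i=19 t=27 v=3: → [13,33); WM=26
i=20 t=20 v=3: DROP (t<26-2); WM=26
i=21 t=28 v=6: → [13,34); WM=27
i=22 t=28 v=9: → [13,34); WM=27
i=23 t=29 v=2: → [13,35); WM=28

20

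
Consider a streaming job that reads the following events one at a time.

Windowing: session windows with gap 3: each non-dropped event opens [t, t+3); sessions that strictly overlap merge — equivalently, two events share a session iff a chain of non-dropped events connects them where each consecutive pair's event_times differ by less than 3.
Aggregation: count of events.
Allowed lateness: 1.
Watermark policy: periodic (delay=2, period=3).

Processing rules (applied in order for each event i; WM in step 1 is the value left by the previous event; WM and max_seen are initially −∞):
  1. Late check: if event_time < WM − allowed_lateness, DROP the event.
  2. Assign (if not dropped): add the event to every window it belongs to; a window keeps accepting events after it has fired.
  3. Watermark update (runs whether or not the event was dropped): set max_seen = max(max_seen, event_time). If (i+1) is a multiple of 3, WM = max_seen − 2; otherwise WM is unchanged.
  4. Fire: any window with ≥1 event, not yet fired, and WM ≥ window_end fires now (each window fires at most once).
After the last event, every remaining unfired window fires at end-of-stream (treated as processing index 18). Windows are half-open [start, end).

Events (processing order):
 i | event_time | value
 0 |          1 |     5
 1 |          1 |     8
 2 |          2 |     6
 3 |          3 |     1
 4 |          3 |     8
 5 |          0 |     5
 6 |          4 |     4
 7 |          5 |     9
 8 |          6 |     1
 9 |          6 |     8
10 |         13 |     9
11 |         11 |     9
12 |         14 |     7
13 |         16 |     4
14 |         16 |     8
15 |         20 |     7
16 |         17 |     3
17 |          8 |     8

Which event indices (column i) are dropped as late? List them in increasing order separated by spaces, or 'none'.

i=0 t=1 v=5: → [1,4); WM=−∞
i=1 t=1 v=8: → [1,4); WM=−∞
i=2 t=2 v=6: → [1,5); WM=0
i=3 t=3 v=1: → [1,6); WM=0
i=4 t=3 v=8: → [1,6); WM=0
i=5 t=0 v=5: → [0,6); WM=1
i=6 t=4 v=4: → [0,7); WM=1
i=7 t=5 v=9: → [0,8); WM=1
i=8 t=6 v=1: → [0,9); WM=4
i=9 t=6 v=8: → [0,9); WM=4
i=10 t=13 v=9: → [13,16); WM=4
i=11 t=11 v=9: → [11,16); WM=11
i=12 t=14 v=7: → [11,17); WM=11
i=13 t=16 v=4: → [11,19); WM=11
i=14 t=16 v=8: → [11,19); WM=14
i=15 t=20 v=7: → [20,23); WM=14
i=16 t=17 v=3: → [11,20); WM=14
i=17 t=8 v=8: DROP (t<14-1); WM=18

17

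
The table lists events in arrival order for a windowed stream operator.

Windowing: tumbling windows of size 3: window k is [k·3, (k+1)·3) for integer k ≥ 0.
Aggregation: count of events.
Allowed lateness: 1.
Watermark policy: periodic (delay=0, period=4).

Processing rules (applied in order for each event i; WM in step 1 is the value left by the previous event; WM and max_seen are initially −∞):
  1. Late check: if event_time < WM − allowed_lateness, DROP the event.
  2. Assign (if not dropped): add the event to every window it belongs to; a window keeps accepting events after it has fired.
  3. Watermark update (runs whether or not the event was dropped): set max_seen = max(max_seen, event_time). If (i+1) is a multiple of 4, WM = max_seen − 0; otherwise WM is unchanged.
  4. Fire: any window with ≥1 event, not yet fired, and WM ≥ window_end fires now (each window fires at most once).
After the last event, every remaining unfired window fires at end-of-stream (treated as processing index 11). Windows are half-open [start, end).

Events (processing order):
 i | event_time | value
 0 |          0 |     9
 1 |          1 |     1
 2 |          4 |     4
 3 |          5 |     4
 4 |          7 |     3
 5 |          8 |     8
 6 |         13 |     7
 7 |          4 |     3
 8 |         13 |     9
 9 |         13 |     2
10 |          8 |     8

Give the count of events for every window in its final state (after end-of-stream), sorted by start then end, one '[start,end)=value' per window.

i=0 t=0 v=9: → [0,3); WM=−∞
i=1 t=1 v=1: → [0,3); WM=−∞
i=2 t=4 v=4: → [3,6); WM=−∞
i=3 t=5 v=4: → [3,6); WM=5; [0,3) fires=2
i=4 t=7 v=3: → [6,9); WM=5
i=5 t=8 v=8: → [6,9); WM=5
i=6 t=13 v=7: → [12,15); WM=5
i=7 t=4 v=3: → [3,6); WM=13; [3,6) fires=3 [6,9) fires=2
i=8 t=13 v=9: → [12,15); WM=13
i=9 t=13 v=2: → [12,15); WM=13
i=10 t=8 v=8: DROP (t<13-1); WM=13

[0,3)=2 [3,6)=3 [6,9)=2 [12,15)=3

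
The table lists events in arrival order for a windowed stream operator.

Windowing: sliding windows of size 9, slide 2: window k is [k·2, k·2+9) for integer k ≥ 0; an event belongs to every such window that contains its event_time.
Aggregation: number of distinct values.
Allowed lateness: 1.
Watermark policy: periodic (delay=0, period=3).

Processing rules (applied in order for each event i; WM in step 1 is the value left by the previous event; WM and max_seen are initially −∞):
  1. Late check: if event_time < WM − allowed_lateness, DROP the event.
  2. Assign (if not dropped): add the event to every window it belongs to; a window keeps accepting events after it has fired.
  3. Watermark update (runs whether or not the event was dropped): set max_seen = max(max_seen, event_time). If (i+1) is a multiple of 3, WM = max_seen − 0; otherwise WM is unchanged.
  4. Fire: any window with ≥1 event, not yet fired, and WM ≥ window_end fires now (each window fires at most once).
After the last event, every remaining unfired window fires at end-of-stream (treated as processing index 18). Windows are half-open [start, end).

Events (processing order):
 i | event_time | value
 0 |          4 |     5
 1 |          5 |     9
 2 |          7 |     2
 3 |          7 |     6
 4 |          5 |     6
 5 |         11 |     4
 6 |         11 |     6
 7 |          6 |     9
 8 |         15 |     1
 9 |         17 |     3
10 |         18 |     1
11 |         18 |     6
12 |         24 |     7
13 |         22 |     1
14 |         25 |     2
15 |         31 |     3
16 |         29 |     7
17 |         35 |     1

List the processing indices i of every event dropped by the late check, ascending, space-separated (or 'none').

4 7

i=0 t=4 v=5: → [4,13),[2,11),[0,9); WM=−∞
i=1 t=5 v=9: → [4,13),[2,11),[0,9); WM=−∞
i=2 t=7 v=2: → [6,15),[4,13),[2,11),[0,9); WM=7
i=3 t=7 v=6: → [6,15),[4,13),[2,11),[0,9); WM=7
i=4 t=5 v=6: DROP (t<7-1); WM=7
i=5 t=11 v=4: → [10,19),[8,17),[6,15),[4,13); WM=11; [0,9) fires=4 [2,11) fires=4
i=6 t=11 v=6: → [10,19),[8,17),[6,15),[4,13); WM=11
i=7 t=6 v=9: DROP (t<11-1); WM=11
i=8 t=15 v=1: → [14,23),[12,21),[10,19),[8,17); WM=15; [4,13) fires=5 [6,15) fires=3
i=9 t=17 v=3: → [16,25),[14,23),[12,21),[10,19); WM=15
i=10 t=18 v=1: → [18,27),[16,25),[14,23),[12,21),[10,19); WM=15
i=11 t=18 v=6: → [18,27),[16,25),[14,23),[12,21),[10,19); WM=18; [8,17) fires=3
i=12 t=24 v=7: → [24,33),[22,31),[20,29),[18,27),[16,25); WM=18
i=13 t=22 v=1: → [22,31),[20,29),[18,27),[16,25),[14,23); WM=18
i=14 t=25 v=2: → [24,33),[22,31),[20,29),[18,27); WM=25; [10,19) fires=4 [12,21) fires=3 [14,23) fires=3 [16,25) fires=4
i=15 t=31 v=3: → [30,39),[28,37),[26,35),[24,33); WM=25
i=16 t=29 v=7: → [28,37),[26,35),[24,33),[22,31); WM=25
i=17 t=35 v=1: → [34,43),[32,41),[30,39),[28,37); WM=35; [18,27) fires=4 [20,29) fires=3 [22,31) fires=3 [24,33) fires=3 [26,35) fires=2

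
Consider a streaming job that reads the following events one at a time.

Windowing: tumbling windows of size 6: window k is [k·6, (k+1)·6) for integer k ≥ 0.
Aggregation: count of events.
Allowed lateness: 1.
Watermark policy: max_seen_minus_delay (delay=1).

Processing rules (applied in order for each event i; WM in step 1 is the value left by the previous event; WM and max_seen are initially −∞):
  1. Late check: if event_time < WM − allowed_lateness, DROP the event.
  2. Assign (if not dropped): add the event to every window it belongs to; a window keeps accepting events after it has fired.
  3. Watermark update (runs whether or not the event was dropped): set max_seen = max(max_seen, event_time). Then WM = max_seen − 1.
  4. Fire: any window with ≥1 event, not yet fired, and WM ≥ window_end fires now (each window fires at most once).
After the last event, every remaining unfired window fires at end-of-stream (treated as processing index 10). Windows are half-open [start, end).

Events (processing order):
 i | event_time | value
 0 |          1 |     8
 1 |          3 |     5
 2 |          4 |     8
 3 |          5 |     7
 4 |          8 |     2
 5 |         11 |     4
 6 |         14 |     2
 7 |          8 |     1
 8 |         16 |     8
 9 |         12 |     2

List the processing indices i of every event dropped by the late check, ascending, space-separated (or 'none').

7 9

i=0 t=1 v=8: → [0,6); WM=0
i=1 t=3 v=5: → [0,6); WM=2
i=2 t=4 v=8: → [0,6); WM=3
i=3 t=5 v=7: → [0,6); WM=4
i=4 t=8 v=2: → [6,12); WM=7; [0,6) fires=4
i=5 t=11 v=4: → [6,12); WM=10
i=6 t=14 v=2: → [12,18); WM=13; [6,12) fires=2
i=7 t=8 v=1: DROP (t<13-1); WM=13
i=8 t=16 v=8: → [12,18); WM=15
i=9 t=12 v=2: DROP (t<15-1); WM=15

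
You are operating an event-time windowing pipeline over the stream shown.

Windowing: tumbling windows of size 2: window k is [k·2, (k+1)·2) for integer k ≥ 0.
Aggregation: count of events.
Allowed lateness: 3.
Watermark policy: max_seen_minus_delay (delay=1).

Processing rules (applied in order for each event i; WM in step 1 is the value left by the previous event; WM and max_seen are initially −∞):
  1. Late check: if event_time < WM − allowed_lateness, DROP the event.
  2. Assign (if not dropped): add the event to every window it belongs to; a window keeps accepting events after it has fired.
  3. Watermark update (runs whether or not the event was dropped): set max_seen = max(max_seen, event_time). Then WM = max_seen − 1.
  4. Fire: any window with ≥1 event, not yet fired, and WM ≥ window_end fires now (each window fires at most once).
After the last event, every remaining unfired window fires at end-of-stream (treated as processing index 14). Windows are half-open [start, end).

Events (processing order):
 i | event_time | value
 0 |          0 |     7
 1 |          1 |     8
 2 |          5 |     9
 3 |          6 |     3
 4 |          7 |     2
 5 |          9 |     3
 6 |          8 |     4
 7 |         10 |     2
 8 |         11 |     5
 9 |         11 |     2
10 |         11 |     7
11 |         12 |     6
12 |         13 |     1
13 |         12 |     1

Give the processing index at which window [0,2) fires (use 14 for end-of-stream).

i=0 t=0 v=7: → [0,2); WM=-1
i=1 t=1 v=8: → [0,2); WM=0
i=2 t=5 v=9: → [4,6); WM=4; [0,2) fires=2
i=3 t=6 v=3: → [6,8); WM=5
i=4 t=7 v=2: → [6,8); WM=6; [4,6) fires=1
i=5 t=9 v=3: → [8,10); WM=8; [6,8) fires=2
i=6 t=8 v=4: → [8,10); WM=8
i=7 t=10 v=2: → [10,12); WM=9
i=8 t=11 v=5: → [10,12); WM=10; [8,10) fires=2
i=9 t=11 v=2: → [10,12); WM=10
i=10 t=11 v=7: → [10,12); WM=10
i=11 t=12 v=6: → [12,14); WM=11
i=12 t=13 v=1: → [12,14); WM=12; [10,12) fires=4
i=13 t=12 v=1: → [12,14); WM=12

2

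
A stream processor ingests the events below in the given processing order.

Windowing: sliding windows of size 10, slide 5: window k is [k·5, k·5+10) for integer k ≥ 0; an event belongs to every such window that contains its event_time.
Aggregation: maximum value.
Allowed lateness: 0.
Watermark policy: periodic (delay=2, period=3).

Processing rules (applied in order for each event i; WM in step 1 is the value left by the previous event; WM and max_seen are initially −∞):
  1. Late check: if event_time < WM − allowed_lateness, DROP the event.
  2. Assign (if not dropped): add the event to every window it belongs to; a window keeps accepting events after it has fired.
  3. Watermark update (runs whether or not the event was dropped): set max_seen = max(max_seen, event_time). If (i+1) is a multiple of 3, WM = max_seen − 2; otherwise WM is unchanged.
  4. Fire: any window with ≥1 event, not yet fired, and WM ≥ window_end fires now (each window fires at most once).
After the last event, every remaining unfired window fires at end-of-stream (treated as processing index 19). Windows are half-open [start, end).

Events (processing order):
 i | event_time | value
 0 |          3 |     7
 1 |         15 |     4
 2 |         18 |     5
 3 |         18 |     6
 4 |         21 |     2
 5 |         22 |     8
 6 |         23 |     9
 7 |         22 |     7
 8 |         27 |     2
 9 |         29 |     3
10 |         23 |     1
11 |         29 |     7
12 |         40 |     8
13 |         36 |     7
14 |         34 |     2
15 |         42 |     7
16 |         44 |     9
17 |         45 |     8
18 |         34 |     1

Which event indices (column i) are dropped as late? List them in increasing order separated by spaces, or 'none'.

i=0 t=3 v=7: → [0,10); WM=−∞
i=1 t=15 v=4: → [15,25),[10,20); WM=−∞
i=2 t=18 v=5: → [15,25),[10,20); WM=16; [0,10) fires=7
i=3 t=18 v=6: → [15,25),[10,20); WM=16
i=4 t=21 v=2: → [20,30),[15,25); WM=16
i=5 t=22 v=8: → [20,30),[15,25); WM=20; [10,20) fires=6
i=6 t=23 v=9: → [20,30),[15,25); WM=20
i=7 t=22 v=7: → [20,30),[15,25); WM=20
i=8 t=27 v=2: → [25,35),[20,30); WM=25; [15,25) fires=9
i=9 t=29 v=3: → [25,35),[20,30); WM=25
i=10 t=23 v=1: DROP (t<25-0); WM=25
i=11 t=29 v=7: → [25,35),[20,30); WM=27
i=12 t=40 v=8: → [40,50),[35,45); WM=27
i=13 t=36 v=7: → [35,45),[30,40); WM=27
i=14 t=34 v=2: → [30,40),[25,35); WM=38; [20,30) fires=9 [25,35) fires=7
i=15 t=42 v=7: → [40,50),[35,45); WM=38
i=16 t=44 v=9: → [40,50),[35,45); WM=38
i=17 t=45 v=8: → [45,55),[40,50); WM=43; [30,40) fires=7
i=18 t=34 v=1: DROP (t<43-0); WM=43

10 18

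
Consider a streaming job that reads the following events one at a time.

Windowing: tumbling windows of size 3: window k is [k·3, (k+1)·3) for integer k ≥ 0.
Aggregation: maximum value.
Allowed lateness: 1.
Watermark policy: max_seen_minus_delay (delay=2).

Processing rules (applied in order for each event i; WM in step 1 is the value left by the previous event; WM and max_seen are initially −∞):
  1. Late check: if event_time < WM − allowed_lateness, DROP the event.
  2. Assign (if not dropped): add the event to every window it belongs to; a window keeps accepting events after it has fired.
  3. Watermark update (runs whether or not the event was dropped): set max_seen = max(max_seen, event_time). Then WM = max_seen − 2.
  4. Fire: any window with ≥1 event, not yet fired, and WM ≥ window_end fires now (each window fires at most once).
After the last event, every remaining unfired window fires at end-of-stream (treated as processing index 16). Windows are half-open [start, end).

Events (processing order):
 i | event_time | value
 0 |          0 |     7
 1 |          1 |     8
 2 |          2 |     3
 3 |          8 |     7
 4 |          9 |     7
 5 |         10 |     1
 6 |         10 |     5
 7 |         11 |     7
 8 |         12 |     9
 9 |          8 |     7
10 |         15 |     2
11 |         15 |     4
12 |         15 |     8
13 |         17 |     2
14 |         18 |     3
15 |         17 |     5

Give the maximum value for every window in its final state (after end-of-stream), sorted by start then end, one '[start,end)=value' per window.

[0,3)=8 [6,9)=7 [9,12)=7 [12,15)=9 [15,18)=8 [18,21)=3

i=0 t=0 v=7: → [0,3); WM=-2
i=1 t=1 v=8: → [0,3); WM=-1
i=2 t=2 v=3: → [0,3); WM=0
i=3 t=8 v=7: → [6,9); WM=6; [0,3) fires=8
i=4 t=9 v=7: → [9,12); WM=7
i=5 t=10 v=1: → [9,12); WM=8
i=6 t=10 v=5: → [9,12); WM=8
i=7 t=11 v=7: → [9,12); WM=9; [6,9) fires=7
i=8 t=12 v=9: → [12,15); WM=10
i=9 t=8 v=7: DROP (t<10-1); WM=10
i=10 t=15 v=2: → [15,18); WM=13; [9,12) fires=7
i=11 t=15 v=4: → [15,18); WM=13
i=12 t=15 v=8: → [15,18); WM=13
i=13 t=17 v=2: → [15,18); WM=15; [12,15) fires=9
i=14 t=18 v=3: → [18,21); WM=16
i=15 t=17 v=5: → [15,18); WM=16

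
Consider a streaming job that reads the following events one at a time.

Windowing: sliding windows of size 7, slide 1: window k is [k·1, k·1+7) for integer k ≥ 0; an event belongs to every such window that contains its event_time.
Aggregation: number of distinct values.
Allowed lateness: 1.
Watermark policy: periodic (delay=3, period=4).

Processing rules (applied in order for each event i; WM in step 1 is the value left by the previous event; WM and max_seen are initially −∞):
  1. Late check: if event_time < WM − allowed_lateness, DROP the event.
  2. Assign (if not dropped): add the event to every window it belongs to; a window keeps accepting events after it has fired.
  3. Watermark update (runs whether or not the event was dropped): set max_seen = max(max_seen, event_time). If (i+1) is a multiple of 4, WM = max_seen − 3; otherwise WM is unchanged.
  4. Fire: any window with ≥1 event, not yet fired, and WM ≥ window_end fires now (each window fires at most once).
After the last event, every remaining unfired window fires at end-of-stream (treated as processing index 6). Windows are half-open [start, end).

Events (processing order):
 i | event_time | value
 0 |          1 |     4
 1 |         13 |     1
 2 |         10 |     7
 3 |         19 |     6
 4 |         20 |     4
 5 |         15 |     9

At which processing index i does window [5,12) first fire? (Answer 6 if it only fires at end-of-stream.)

i=0 t=1 v=4: → [1,8),[0,7); WM=−∞
i=1 t=13 v=1: → [13,20),[12,19),[11,18),[10,17),[9,16),[8,15),[7,14); WM=−∞
i=2 t=10 v=7: → [10,17),[9,16),[8,15),[7,14),[6,13),[5,12),[4,11); WM=−∞
i=3 t=19 v=6: → [19,26),[18,25),[17,24),[16,23),[15,22),[14,21),[13,20); WM=16; [0,7) fires=1 [1,8) fires=1 [4,11) fires=1 [5,12) fires=1 [6,13) fires=1 [7,14) fires=2 [8,15) fires=2 [9,16) fires=2
i=4 t=20 v=4: → [20,27),[19,26),[18,25),[17,24),[16,23),[15,22),[14,21); WM=16
i=5 t=15 v=9: → [15,22),[14,21),[13,20),[12,19),[11,18),[10,17),[9,16); WM=16

3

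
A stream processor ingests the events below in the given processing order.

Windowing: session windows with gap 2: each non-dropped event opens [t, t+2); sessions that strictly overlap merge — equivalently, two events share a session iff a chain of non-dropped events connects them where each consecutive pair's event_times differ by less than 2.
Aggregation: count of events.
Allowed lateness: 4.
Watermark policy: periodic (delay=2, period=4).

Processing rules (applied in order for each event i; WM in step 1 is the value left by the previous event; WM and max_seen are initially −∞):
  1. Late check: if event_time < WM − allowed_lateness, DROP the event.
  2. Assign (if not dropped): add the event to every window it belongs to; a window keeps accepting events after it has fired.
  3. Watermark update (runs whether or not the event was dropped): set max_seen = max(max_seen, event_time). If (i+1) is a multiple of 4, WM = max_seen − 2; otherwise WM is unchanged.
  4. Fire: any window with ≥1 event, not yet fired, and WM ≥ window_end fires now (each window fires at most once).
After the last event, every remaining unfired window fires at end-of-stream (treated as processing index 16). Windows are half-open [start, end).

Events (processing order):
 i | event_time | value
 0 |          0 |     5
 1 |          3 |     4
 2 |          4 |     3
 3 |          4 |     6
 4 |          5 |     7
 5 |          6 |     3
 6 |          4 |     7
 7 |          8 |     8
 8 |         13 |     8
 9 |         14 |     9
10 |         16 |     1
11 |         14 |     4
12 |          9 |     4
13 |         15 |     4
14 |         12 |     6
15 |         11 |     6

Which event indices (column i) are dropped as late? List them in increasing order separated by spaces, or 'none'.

12

i=0 t=0 v=5: → [0,2); WM=−∞
i=1 t=3 v=4: → [3,5); WM=−∞
i=2 t=4 v=3: → [3,6); WM=−∞
i=3 t=4 v=6: → [3,6); WM=2
i=4 t=5 v=7: → [3,7); WM=2
i=5 t=6 v=3: → [3,8); WM=2
i=6 t=4 v=7: → [3,8); WM=2
i=7 t=8 v=8: → [8,10); WM=6
i=8 t=13 v=8: → [13,15); WM=6
i=9 t=14 v=9: → [13,16); WM=6
i=10 t=16 v=1: → [16,18); WM=6
i=11 t=14 v=4: → [13,16); WM=14
i=12 t=9 v=4: DROP (t<14-4); WM=14
i=13 t=15 v=4: → [13,18); WM=14
i=14 t=12 v=6: → [12,18); WM=14
i=15 t=11 v=6: → [11,18); WM=14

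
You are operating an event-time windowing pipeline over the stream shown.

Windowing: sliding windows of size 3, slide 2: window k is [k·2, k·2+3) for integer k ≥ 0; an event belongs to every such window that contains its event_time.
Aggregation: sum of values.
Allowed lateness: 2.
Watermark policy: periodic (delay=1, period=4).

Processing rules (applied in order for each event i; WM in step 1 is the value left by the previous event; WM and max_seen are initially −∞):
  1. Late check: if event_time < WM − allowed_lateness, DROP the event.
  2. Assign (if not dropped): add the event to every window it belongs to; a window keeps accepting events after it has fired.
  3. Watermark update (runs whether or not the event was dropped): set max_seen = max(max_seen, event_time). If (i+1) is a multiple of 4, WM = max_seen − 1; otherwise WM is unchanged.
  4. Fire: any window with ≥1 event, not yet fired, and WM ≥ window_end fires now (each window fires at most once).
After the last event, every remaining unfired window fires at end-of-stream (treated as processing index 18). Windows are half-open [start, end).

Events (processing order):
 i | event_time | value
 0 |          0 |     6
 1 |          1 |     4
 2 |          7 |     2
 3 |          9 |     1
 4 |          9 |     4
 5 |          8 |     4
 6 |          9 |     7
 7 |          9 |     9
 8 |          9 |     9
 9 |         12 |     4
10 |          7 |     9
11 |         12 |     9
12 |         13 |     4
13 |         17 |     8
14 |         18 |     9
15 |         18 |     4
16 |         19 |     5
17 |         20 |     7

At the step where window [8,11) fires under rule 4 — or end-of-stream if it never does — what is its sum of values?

34

i=0 t=0 v=6: → [0,3); WM=−∞
i=1 t=1 v=4: → [0,3); WM=−∞
i=2 t=7 v=2: → [6,9); WM=−∞
i=3 t=9 v=1: → [8,11); WM=8; [0,3) fires=10
i=4 t=9 v=4: → [8,11); WM=8
i=5 t=8 v=4: → [8,11),[6,9); WM=8
i=6 t=9 v=7: → [8,11); WM=8
i=7 t=9 v=9: → [8,11); WM=8
i=8 t=9 v=9: → [8,11); WM=8
i=9 t=12 v=4: → [12,15),[10,13); WM=8
i=10 t=7 v=9: → [6,9); WM=8
i=11 t=12 v=9: → [12,15),[10,13); WM=11; [6,9) fires=15 [8,11) fires=34
i=12 t=13 v=4: → [12,15); WM=11
i=13 t=17 v=8: → [16,19); WM=11
i=14 t=18 v=9: → [18,21),[16,19); WM=11
i=15 t=18 v=4: → [18,21),[16,19); WM=17; [10,13) fires=13 [12,15) fires=17
i=16 t=19 v=5: → [18,21); WM=17
i=17 t=20 v=7: → [20,23),[18,21); WM=17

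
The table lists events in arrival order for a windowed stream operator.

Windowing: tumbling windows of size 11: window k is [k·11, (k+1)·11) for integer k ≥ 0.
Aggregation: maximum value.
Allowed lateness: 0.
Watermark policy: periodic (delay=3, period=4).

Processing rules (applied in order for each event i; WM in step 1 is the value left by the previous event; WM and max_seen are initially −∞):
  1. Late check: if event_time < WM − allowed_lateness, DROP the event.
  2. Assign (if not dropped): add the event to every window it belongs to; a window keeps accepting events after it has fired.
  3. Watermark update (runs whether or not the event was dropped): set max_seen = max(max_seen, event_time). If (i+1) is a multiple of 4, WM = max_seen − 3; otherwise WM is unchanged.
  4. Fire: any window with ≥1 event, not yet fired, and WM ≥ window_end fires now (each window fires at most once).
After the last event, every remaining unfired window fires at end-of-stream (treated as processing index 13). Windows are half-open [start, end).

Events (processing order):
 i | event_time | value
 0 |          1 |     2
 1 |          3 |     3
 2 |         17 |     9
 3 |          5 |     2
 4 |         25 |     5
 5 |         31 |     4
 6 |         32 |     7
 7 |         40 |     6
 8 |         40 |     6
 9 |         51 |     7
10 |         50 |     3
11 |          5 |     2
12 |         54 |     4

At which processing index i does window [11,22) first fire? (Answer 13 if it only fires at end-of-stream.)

7

i=0 t=1 v=2: → [0,11); WM=−∞
i=1 t=3 v=3: → [0,11); WM=−∞
i=2 t=17 v=9: → [11,22); WM=−∞
i=3 t=5 v=2: → [0,11); WM=14; [0,11) fires=3
i=4 t=25 v=5: → [22,33); WM=14
i=5 t=31 v=4: → [22,33); WM=14
i=6 t=32 v=7: → [22,33); WM=14
i=7 t=40 v=6: → [33,44); WM=37; [11,22) fires=9 [22,33) fires=7
i=8 t=40 v=6: → [33,44); WM=37
i=9 t=51 v=7: → [44,55); WM=37
i=10 t=50 v=3: → [44,55); WM=37
i=11 t=5 v=2: DROP (t<37-0); WM=48; [33,44) fires=6
i=12 t=54 v=4: → [44,55); WM=48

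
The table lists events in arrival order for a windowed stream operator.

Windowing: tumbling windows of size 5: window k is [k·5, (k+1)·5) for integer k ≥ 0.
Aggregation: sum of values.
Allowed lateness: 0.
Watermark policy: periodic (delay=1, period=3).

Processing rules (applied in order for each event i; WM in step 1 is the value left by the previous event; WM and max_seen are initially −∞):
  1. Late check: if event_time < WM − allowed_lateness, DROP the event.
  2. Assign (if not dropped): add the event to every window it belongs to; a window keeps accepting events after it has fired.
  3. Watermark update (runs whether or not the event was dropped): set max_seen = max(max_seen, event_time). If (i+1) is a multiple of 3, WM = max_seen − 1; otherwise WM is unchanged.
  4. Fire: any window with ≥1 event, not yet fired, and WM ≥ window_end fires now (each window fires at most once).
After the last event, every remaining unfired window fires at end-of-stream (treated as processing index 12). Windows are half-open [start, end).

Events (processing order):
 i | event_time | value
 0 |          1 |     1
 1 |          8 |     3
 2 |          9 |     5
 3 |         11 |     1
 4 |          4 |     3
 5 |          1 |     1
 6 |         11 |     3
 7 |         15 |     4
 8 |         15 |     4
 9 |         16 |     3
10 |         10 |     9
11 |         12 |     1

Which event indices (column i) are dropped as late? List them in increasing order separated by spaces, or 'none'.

i=0 t=1 v=1: → [0,5); WM=−∞
i=1 t=8 v=3: → [5,10); WM=−∞
i=2 t=9 v=5: → [5,10); WM=8; [0,5) fires=1
i=3 t=11 v=1: → [10,15); WM=8
i=4 t=4 v=3: DROP (t<8-0); WM=8
i=5 t=1 v=1: DROP (t<8-0); WM=10; [5,10) fires=8
i=6 t=11 v=3: → [10,15); WM=10
i=7 t=15 v=4: → [15,20); WM=10
i=8 t=15 v=4: → [15,20); WM=14
i=9 t=16 v=3: → [15,20); WM=14
i=10 t=10 v=9: DROP (t<14-0); WM=14
i=11 t=12 v=1: DROP (t<14-0); WM=15; [10,15) fires=4

4 5 10 11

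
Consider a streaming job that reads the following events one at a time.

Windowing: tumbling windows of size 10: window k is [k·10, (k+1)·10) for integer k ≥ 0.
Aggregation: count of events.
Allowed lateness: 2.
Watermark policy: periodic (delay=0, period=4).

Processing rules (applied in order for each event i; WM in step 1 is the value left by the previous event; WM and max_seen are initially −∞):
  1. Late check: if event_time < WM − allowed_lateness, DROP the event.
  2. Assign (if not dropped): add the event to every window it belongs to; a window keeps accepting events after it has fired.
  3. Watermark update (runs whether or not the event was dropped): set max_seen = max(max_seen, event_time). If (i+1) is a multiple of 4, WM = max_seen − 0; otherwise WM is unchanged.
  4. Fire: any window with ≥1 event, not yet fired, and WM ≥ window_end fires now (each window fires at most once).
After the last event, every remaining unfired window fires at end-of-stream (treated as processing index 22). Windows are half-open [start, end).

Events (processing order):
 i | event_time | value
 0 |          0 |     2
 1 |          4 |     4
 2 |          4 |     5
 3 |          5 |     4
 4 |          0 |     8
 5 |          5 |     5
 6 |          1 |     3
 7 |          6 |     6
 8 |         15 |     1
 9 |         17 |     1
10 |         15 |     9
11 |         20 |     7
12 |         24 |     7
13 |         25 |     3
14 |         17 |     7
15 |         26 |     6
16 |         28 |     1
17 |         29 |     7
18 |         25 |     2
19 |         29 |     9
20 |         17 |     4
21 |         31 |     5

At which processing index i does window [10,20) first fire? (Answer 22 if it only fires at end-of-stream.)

i=0 t=0 v=2: → [0,10); WM=−∞
i=1 t=4 v=4: → [0,10); WM=−∞
i=2 t=4 v=5: → [0,10); WM=−∞
i=3 t=5 v=4: → [0,10); WM=5
i=4 t=0 v=8: DROP (t<5-2); WM=5
i=5 t=5 v=5: → [0,10); WM=5
i=6 t=1 v=3: DROP (t<5-2); WM=5
i=7 t=6 v=6: → [0,10); WM=6
i=8 t=15 v=1: → [10,20); WM=6
i=9 t=17 v=1: → [10,20); WM=6
i=10 t=15 v=9: → [10,20); WM=6
i=11 t=20 v=7: → [20,30); WM=20; [0,10) fires=6 [10,20) fires=3
i=12 t=24 v=7: → [20,30); WM=20
i=13 t=25 v=3: → [20,30); WM=20
i=14 t=17 v=7: DROP (t<20-2); WM=20
i=15 t=26 v=6: → [20,30); WM=26
i=16 t=28 v=1: → [20,30); WM=26
i=17 t=29 v=7: → [20,30); WM=26
i=18 t=25 v=2: → [20,30); WM=26
i=19 t=29 v=9: → [20,30); WM=29
i=20 t=17 v=4: DROP (t<29-2); WM=29
i=21 t=31 v=5: → [30,40); WM=29

11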